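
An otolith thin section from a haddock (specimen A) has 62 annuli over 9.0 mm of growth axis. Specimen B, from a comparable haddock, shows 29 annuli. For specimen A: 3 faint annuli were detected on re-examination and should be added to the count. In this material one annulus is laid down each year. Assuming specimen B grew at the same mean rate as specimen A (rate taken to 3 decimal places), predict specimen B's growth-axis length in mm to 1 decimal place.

4.0 mm

Specimen A: after corrections the count is 62 + 3 = 65 annuli.
A: Extension rate ≈ 9.0 / 65 = 0.138 mm per year.
For B, 0.138 mm/year × 29 years = 4.0 mm.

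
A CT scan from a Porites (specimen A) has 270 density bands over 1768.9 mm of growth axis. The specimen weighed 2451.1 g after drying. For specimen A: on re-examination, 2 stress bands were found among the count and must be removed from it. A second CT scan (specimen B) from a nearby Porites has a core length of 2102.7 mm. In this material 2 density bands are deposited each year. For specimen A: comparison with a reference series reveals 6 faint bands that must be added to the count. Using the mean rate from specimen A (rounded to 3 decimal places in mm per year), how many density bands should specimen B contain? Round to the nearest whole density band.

326 density bands

Specimen A: adjusted count: 270 − 2 + 6 = 274 density bands.
Specimen A: 274 density bands at 2 per year is 274 / 2 = 137 years.
A: Mean rate = 1768.9 mm / 137 years ≈ 12.912 mm/year.
B spans 2102.7 / 12.912 = 162.85 years; at 2 density bands per year that is 162.85 × 2 ≈ 326 density bands.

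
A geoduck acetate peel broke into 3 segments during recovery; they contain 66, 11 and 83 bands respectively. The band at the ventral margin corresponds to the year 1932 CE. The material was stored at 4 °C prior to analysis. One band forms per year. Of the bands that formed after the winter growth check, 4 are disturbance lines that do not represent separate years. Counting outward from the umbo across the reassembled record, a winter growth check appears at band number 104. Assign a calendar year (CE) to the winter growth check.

Total bands = 66 + 11 + 83 = 160.
Between band 104 and the ventral margin there are 160 − 104 = 56 bands.
Excluding 4 false bands: 56 − 4 = 52.
1932 − 52 = 1880 CE.

1880 CE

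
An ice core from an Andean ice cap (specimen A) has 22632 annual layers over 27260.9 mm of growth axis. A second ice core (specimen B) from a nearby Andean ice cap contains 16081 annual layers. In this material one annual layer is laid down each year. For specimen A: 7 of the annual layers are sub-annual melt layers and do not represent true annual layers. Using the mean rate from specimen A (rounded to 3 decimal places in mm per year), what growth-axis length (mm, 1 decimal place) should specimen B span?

19377.6 mm

Specimen A: adjusted count: 22632 − 7 = 22625 annual layers.
A: Mean rate = 27260.9 mm / 22625 years ≈ 1.205 mm per year.
B's length ≈ 1.205 × 16081 = 19377.6 mm.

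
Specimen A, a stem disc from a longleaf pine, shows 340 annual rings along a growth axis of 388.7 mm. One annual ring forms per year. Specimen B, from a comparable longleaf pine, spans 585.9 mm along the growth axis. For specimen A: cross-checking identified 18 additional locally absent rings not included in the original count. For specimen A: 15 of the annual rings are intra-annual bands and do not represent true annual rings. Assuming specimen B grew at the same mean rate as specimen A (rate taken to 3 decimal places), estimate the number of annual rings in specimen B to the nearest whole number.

Specimen A: correcting the raw count gives 340 − 15 + 18 = 343 true annual rings.
A: Mean rate = 388.7 mm / 343 years ≈ 1.133 mm per year.
For B, 585.9 / 1.133 = 517.12 years ≈ 517 annual rings.

517 annual rings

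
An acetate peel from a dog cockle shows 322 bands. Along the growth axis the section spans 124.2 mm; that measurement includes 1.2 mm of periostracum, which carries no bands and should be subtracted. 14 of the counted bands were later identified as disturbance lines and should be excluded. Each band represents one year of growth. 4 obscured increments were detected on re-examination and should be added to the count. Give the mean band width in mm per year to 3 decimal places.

After corrections the count is 322 − 14 + 4 = 312 bands.
Removing the 1.2 mm offcut leaves 124.2 − 1.2 = 123.0 mm.
Mean rate = 123.0 mm / 312 years ≈ 0.394 mm per year.

0.394 mm per year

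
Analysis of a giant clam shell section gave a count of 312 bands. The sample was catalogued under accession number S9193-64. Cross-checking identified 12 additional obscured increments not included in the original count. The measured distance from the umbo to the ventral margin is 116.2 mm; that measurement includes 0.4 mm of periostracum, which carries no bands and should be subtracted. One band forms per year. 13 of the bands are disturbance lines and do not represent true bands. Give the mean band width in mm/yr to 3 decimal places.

0.372 mm/yr

After corrections the count is 312 − 13 + 12 = 311 bands.
Removing the 0.4 mm offcut leaves 116.2 − 0.4 = 115.8 mm.
Mean rate = 115.8 mm / 311 years ≈ 0.372 mm/yr.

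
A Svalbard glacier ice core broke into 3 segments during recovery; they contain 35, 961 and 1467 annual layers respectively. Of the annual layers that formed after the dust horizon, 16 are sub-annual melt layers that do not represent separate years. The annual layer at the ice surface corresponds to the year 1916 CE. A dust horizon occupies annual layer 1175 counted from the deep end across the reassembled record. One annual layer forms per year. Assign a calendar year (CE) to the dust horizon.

Total annual layers = 35 + 961 + 1467 = 2463.
Between annual layer 1175 and the ice surface there are 2463 − 1175 = 1288 annual layers.
Excluding 16 false annual layers: 1288 − 16 = 1272.
The annual layer at the ice surface is 1916 CE, so the dust horizon dates to 1916 − 1272 = 644 CE.

644 CE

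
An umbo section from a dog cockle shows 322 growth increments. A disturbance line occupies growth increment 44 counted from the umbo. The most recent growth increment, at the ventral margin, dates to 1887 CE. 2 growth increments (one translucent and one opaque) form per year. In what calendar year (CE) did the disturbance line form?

1748 CE

322 − 44 = 278 growth increments lie beyond the disturbance line toward the ventral margin.
Dividing by 2 growth increments per year: 278 / 2 = 139 years.
The growth increment at the ventral margin is 1887 CE, so the disturbance line dates to 1887 − 139 = 1748 CE.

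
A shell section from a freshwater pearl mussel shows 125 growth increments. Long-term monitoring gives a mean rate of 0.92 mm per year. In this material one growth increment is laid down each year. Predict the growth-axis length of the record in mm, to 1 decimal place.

125 years of growth are recorded.
Predicted length = 0.92 mm/year × 125 years = 115.0 mm.

115.0 mm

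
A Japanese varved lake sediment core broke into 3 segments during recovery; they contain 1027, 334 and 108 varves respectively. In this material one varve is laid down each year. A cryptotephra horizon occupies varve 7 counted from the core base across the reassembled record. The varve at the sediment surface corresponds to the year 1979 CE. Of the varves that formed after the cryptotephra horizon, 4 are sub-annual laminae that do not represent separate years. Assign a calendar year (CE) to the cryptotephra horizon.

Total varves = 1027 + 334 + 108 = 1469.
Between varve 7 and the sediment surface there are 1469 − 7 = 1462 varves.
1462 − 4 false = 1458 true varves after the cryptotephra horizon.
Counting back 1458 years from 1979 CE places the cryptotephra horizon in 1979 − 1458 = 521 CE.

521 CE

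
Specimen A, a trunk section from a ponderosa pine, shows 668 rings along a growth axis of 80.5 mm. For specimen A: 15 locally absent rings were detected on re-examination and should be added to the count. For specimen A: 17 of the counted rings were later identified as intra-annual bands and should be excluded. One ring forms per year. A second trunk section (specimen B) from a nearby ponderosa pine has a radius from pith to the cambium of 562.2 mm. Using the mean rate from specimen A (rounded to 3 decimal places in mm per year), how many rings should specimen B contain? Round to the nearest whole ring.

Specimen A: after corrections the count is 668 − 17 + 15 = 666 rings.
A: 80.5 mm over 666 years gives 80.5 / 666 ≈ 0.121 mm/yr.
Specimen B: 562.2 mm / 0.121 mm per year = 4646.28 years ≈ 4646 rings.

4646 rings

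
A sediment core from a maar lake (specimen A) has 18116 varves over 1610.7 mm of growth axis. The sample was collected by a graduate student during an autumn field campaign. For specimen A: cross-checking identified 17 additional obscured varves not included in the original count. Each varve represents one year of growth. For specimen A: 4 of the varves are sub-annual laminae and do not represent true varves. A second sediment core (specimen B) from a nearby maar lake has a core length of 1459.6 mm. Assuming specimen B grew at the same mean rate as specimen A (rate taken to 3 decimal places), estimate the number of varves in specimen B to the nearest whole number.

Specimen A: adjusted count: 18116 − 4 + 17 = 18129 varves.
A: Mean rate = 1610.7 mm / 18129 years ≈ 0.089 mm per year.
For B, 1459.6 / 0.089 = 16400.00 years ≈ 16400 varves.

16400 varves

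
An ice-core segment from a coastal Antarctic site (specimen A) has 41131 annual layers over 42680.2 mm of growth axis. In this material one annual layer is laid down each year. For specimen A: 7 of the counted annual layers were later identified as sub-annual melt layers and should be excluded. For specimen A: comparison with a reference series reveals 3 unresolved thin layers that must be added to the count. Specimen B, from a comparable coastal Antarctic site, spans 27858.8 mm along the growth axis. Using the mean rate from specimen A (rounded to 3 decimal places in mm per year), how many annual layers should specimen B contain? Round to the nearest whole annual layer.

26839 annual layers

Specimen A: true annual layer count = 41131 − 7 + 3 = 41127.
A: 42680.2 mm over 41127 years gives 42680.2 / 41127 ≈ 1.038 mm/yr.
B spans 27858.8 / 1.038 = 26838.92 years ≈ 26839 annual layers.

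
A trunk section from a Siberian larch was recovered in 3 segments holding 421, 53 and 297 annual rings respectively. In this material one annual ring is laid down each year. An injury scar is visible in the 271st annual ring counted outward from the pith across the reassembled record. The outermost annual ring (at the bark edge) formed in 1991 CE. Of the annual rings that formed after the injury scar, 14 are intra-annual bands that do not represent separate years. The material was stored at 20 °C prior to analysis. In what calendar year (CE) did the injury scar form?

Total annual rings = 421 + 53 + 297 = 771.
The injury scar sits at annual ring 271 from the pith, so 771 − 271 = 500 annual rings formed after it.
Removing the 14 false annual rings leaves 500 − 14 = 486 true annual rings beyond the injury scar.
Counting back 486 years from 1991 CE places the injury scar in 1991 − 486 = 1505 CE.

1505 CE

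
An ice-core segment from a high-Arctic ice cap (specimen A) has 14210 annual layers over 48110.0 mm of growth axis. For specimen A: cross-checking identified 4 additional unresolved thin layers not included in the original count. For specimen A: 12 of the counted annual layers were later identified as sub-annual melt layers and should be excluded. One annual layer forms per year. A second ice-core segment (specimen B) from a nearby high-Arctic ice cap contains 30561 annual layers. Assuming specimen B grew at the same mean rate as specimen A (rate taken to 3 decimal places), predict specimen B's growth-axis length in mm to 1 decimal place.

Specimen A: true annual layer count = 14210 − 12 + 4 = 14202.
A: Extension rate ≈ 48110.0 / 14202 = 3.388 mm/yr.
For B, 3.388 mm/year × 30561 years = 103540.7 mm.

103540.7 mm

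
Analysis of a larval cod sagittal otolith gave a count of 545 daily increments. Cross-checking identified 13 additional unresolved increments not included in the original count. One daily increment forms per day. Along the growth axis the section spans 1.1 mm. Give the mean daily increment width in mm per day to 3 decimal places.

True daily increment count = 545 + 13 = 558.
Extension rate ≈ 1.1 / 558 = 0.002 mm per day.

0.002 mm per day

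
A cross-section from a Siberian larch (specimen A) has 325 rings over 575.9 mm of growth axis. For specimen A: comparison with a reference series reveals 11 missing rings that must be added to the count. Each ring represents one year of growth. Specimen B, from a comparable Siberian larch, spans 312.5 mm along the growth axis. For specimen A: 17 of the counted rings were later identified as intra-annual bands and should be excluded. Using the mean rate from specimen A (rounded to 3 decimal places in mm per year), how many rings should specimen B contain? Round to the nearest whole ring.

173 rings

Specimen A: adjusted count: 325 − 17 + 11 = 319 rings.
A: 575.9 mm over 319 years gives 575.9 / 319 ≈ 1.805 mm/year.
B spans 312.5 / 1.805 = 173.13 years ≈ 173 rings.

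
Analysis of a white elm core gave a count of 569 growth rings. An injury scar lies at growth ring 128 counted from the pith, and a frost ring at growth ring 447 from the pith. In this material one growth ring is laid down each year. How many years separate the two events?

447 − 128 = 319 growth rings lie between the two events.
At one growth ring per year, 319 years elapsed between them.

319 years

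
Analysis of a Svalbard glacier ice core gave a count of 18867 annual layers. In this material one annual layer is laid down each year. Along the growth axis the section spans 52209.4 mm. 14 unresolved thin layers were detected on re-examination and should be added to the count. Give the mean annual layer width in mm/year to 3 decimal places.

2.765 mm/year

After corrections the count is 18867 + 14 = 18881 annual layers.
Extension rate ≈ 52209.4 / 18881 = 2.765 mm/year.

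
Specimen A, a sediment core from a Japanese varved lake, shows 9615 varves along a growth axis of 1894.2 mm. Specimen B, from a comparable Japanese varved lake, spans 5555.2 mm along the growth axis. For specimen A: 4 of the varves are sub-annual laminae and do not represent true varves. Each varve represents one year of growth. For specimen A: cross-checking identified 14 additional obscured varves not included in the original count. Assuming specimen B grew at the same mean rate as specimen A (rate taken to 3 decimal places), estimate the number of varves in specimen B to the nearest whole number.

Specimen A: true varve count = 9615 − 4 + 14 = 9625.
A: Extension rate ≈ 1894.2 / 9625 = 0.197 mm/year.
Specimen B: 5555.2 mm / 0.197 mm per year = 28198.98 years ≈ 28199 varves.

28199 varves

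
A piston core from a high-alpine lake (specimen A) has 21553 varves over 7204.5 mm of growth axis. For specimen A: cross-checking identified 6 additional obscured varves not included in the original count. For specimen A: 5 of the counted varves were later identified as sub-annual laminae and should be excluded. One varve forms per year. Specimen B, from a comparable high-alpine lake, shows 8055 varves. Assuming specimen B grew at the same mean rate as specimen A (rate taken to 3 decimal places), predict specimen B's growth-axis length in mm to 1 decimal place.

2690.4 mm

Specimen A: after corrections the count is 21553 − 5 + 6 = 21554 varves.
A: 7204.5 mm over 21554 years gives 7204.5 / 21554 ≈ 0.334 mm per year.
Length of B = 0.334 × 8055 = 2690.4 mm.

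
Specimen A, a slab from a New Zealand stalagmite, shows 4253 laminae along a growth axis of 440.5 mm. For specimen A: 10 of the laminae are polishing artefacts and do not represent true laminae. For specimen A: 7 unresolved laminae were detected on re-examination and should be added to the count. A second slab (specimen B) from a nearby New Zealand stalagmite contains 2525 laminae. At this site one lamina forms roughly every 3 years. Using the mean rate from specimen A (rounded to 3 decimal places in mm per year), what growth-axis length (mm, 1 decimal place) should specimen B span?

265.1 mm

Specimen A: correcting the raw count gives 4253 − 10 + 7 = 4250 true laminae.
Specimen A: multiplying by 3 years per lamina: 4250 × 3 = 12750 years.
A: Extension rate ≈ 440.5 / 12750 = 0.035 mm/yr.
Specimen B: 2525 laminae at 3 years each span 2525 × 3 = 7575 years. Length of B = 0.035 × 7575 = 265.1 mm.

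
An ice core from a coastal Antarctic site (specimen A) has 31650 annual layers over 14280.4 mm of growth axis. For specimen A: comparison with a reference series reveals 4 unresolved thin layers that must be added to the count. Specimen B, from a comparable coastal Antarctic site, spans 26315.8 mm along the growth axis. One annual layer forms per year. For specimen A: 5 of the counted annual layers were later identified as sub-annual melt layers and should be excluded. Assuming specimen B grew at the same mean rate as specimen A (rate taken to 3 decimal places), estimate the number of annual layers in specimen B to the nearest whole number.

58350 annual layers

Specimen A: correcting the raw count gives 31650 − 5 + 4 = 31649 true annual layers.
A: 14280.4 mm over 31649 years gives 14280.4 / 31649 ≈ 0.451 mm/yr.
For B, 26315.8 / 0.451 = 58349.89 years ≈ 58350 annual layers.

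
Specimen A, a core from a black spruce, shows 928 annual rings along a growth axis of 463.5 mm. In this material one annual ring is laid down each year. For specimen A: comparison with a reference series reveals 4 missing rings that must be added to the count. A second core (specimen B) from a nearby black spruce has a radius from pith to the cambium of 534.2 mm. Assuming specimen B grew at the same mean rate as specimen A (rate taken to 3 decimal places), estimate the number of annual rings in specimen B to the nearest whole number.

1075 annual rings

Specimen A: correcting the raw count gives 928 + 4 = 932 true annual rings.
A: 463.5 mm over 932 years gives 463.5 / 932 ≈ 0.497 mm per year.
B spans 534.2 / 0.497 = 1074.85 years ≈ 1075 annual rings.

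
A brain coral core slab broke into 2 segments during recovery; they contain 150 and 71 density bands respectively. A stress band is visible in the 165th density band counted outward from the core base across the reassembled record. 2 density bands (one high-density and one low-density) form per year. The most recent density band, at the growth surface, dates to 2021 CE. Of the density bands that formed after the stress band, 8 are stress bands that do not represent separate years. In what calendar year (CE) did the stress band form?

Total density bands = 150 + 71 = 221.
The stress band sits at density band 165 from the core base, so 221 − 165 = 56 density bands formed after it.
Removing the 8 false density bands leaves 56 − 8 = 48 true density bands beyond the stress band.
Dividing by 2 density bands per year: 48 / 2 = 24 years.
The density band at the growth surface is 2021 CE, so the stress band dates to 2021 − 24 = 1997 CE.

1997 CE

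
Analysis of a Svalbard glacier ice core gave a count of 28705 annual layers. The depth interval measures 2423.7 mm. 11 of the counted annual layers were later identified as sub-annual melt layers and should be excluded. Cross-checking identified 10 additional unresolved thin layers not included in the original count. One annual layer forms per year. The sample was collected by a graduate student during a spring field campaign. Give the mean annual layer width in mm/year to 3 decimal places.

Adjusted count: 28705 − 11 + 10 = 28704 annual layers.
Mean rate = 2423.7 mm / 28704 years ≈ 0.084 mm/year.

0.084 mm/year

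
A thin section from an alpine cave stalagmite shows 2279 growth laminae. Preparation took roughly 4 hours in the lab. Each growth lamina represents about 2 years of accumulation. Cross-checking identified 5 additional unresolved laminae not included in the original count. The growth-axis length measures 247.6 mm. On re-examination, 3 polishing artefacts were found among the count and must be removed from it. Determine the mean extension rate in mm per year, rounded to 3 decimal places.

True growth lamina count = 2279 − 3 + 5 = 2281.
At 2 years per growth lamina, 2281 × 2 = 4562 years.
Mean rate = 247.6 mm / 4562 years ≈ 0.054 mm per year.

0.054 mm per year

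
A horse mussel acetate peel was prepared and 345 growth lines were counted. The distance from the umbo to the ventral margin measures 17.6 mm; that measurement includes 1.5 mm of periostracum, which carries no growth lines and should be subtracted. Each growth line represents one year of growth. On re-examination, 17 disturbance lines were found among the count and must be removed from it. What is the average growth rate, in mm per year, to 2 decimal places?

0.05 mm per year

Adjusted count: 345 − 17 = 328 growth lines.
Removing the 1.5 mm offcut leaves 17.6 − 1.5 = 16.1 mm.
16.1 mm over 328 years gives 16.1 / 328 ≈ 0.05 mm per year.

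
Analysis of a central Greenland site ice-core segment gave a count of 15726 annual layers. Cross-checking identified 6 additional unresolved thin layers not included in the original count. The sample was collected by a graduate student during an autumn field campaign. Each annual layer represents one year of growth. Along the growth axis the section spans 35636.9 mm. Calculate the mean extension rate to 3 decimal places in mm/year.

Adjusted count: 15726 + 6 = 15732 annual layers.
Extension rate ≈ 35636.9 / 15732 = 2.265 mm/year.

2.265 mm/year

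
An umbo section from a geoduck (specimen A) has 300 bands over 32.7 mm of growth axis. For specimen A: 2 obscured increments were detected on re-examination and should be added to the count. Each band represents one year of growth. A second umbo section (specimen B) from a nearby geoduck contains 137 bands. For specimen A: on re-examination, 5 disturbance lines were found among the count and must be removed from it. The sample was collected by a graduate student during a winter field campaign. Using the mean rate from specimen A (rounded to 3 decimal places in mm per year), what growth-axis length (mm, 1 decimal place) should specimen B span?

Specimen A: correcting the raw count gives 300 − 5 + 2 = 297 true bands.
A: 32.7 mm over 297 years gives 32.7 / 297 ≈ 0.110 mm/yr.
B's length ≈ 0.110 × 137 = 15.1 mm.

15.1 mm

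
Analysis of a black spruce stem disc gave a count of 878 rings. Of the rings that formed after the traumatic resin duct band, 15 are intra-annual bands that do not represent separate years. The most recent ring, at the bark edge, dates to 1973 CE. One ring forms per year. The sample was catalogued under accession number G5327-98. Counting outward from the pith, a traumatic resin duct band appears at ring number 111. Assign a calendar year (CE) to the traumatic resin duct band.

878 − 111 = 767 rings lie beyond the traumatic resin duct band toward the bark edge.
Excluding 15 false rings: 767 − 15 = 752.
The ring at the bark edge is 1973 CE, so the traumatic resin duct band dates to 1973 − 752 = 1221 CE.

1221 CE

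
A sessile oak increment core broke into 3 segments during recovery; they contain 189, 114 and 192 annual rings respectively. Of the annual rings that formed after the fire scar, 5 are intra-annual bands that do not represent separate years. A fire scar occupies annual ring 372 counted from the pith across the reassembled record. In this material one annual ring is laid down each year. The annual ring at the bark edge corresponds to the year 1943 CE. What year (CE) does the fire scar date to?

Total annual rings = 189 + 114 + 192 = 495.
495 − 372 = 123 annual rings lie beyond the fire scar toward the bark edge.
Removing the 5 false annual rings leaves 123 − 5 = 118 true annual rings beyond the fire scar.
Counting back 118 years from 1943 CE places the fire scar in 1943 − 118 = 1825 CE.

1825 CE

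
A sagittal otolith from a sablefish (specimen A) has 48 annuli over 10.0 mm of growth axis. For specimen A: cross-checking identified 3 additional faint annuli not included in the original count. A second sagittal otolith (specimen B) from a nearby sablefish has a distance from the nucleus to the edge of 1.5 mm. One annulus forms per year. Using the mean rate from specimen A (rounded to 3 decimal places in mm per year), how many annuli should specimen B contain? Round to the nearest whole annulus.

8 annuli

Specimen A: true annulus count = 48 + 3 = 51.
A: Extension rate ≈ 10.0 / 51 = 0.196 mm/year.
B spans 1.5 / 0.196 = 7.65 years ≈ 8 annuli.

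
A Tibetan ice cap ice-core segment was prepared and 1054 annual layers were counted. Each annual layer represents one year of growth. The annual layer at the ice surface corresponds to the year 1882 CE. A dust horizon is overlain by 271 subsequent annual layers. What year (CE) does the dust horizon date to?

1611 CE

271 annual layers post-date the dust horizon.
The annual layer at the ice surface is 1882 CE, so the dust horizon dates to 1882 − 271 = 1611 CE.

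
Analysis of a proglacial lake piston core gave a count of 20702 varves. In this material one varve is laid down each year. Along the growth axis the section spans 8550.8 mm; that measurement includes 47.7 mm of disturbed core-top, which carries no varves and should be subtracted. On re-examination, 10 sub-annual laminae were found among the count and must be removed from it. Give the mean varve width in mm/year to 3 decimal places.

After corrections the count is 20702 − 10 = 20692 varves.
The growth record spans 8550.8 − 47.7 = 8503.1 mm.
Mean rate = 8503.1 mm / 20692 years ≈ 0.411 mm/year.

0.411 mm/year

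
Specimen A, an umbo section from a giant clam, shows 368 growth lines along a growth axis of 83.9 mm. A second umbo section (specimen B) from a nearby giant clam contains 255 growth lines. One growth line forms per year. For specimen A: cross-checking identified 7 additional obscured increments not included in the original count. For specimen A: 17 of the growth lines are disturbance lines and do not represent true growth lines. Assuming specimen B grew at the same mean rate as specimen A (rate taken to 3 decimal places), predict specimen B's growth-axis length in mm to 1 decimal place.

Specimen A: adjusted count: 368 − 17 + 7 = 358 growth lines.
A: Mean rate = 83.9 mm / 358 years ≈ 0.234 mm/yr.
Length of B = 0.234 × 255 = 59.7 mm.

59.7 mm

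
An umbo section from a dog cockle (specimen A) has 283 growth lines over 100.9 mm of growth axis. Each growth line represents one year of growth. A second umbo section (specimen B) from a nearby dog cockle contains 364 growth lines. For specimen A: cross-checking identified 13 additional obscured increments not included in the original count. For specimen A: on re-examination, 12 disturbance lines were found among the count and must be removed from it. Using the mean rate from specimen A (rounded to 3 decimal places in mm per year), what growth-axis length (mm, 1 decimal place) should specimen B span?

Specimen A: adjusted count: 283 − 12 + 13 = 284 growth lines.
A: Extension rate ≈ 100.9 / 284 = 0.355 mm/year.
B's length ≈ 0.355 × 364 = 129.2 mm.

129.2 mm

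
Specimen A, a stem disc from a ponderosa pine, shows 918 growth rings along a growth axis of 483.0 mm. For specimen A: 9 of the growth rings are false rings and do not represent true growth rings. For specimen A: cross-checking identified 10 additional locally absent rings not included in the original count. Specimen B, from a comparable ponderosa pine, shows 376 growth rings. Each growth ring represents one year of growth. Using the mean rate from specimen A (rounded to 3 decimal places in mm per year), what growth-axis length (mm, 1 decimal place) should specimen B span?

Specimen A: correcting the raw count gives 918 − 9 + 10 = 919 true growth rings.
A: 483.0 mm over 919 years gives 483.0 / 919 ≈ 0.526 mm/yr.
For B, 0.526 mm/year × 376 years = 197.8 mm.

197.8 mm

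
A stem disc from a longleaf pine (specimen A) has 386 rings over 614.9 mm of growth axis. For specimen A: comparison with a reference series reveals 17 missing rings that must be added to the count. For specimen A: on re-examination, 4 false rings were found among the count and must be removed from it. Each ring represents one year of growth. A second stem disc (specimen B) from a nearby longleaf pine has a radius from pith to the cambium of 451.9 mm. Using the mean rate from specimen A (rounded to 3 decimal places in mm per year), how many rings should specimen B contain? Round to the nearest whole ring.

Specimen A: after corrections the count is 386 − 4 + 17 = 399 rings.
A: 614.9 mm over 399 years gives 614.9 / 399 ≈ 1.541 mm/year.
Specimen B: 451.9 mm / 1.541 mm per year = 293.25 years ≈ 293 rings.

293 rings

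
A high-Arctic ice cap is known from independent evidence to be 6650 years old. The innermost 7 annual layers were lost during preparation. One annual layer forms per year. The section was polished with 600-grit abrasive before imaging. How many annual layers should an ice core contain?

6643 annual layers

At one annual layer per year, 6650 years correspond to 6650 annual layers.
6650 − 7 missed = 6643 annual layers expected in the prepared section.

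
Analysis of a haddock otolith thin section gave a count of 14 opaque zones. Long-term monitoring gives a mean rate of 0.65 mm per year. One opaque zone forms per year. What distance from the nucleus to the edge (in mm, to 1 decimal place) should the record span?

14 years of growth are recorded.
Length ≈ 0.65 × 14 = 9.1 mm.

9.1 mm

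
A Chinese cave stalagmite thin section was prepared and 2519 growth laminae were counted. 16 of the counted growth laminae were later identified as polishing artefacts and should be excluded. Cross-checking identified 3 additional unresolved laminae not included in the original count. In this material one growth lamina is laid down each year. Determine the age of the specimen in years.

2506 yr

After corrections the count is 2519 − 16 + 3 = 2506 growth laminae.
One growth lamina per year makes the duration 2506 years.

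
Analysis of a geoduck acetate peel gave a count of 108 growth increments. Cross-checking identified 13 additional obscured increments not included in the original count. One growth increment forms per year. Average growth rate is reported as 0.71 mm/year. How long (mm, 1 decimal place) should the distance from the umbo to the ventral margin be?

85.9 mm

After corrections the count is 108 + 13 = 121 growth increments.
Length ≈ 0.71 × 121 = 85.9 mm.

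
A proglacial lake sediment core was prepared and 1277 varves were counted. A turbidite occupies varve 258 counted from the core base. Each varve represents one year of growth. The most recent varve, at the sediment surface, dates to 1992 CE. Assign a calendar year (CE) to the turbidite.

The turbidite sits at varve 258 from the core base, so 1277 − 258 = 1019 varves formed after it.
Counting back 1019 years from 1992 CE places the turbidite in 1992 − 1019 = 973 CE.

973 CE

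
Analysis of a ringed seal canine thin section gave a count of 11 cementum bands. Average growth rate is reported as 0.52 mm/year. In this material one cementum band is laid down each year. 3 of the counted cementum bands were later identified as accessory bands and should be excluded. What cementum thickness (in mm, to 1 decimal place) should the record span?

Correcting the raw count gives 11 − 3 = 8 true cementum bands.
8 years at 0.52 mm/year gives 0.52 × 8 = 4.2 mm.

4.2 mm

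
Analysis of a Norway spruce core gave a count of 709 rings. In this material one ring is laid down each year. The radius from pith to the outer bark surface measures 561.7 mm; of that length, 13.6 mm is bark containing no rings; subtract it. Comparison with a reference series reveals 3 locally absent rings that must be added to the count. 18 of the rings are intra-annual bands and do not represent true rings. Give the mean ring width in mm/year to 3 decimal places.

Correcting the raw count gives 709 − 18 + 3 = 694 true rings.
The growth record spans 561.7 − 13.6 = 548.1 mm.
Extension rate ≈ 548.1 / 694 = 0.790 mm/year.

0.790 mm/year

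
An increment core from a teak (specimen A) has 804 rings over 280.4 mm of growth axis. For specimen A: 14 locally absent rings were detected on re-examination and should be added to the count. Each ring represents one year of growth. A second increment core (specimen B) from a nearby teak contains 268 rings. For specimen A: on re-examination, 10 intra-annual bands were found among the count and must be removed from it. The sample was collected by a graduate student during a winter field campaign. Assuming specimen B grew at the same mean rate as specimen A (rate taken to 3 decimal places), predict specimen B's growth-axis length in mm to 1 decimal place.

Specimen A: true ring count = 804 − 10 + 14 = 808.
A: 280.4 mm over 808 years gives 280.4 / 808 ≈ 0.347 mm/year.
B's length ≈ 0.347 × 268 = 93.0 mm.

93.0 mm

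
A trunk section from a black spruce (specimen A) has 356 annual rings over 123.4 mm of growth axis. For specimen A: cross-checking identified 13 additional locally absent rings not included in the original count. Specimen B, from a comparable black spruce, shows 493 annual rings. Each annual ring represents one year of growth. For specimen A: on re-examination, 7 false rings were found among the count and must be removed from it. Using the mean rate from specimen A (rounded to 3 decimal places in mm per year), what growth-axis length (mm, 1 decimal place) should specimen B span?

Specimen A: true annual ring count = 356 − 7 + 13 = 362.
A: Extension rate ≈ 123.4 / 362 = 0.341 mm/year.
B's length ≈ 0.341 × 493 = 168.1 mm.

168.1 mm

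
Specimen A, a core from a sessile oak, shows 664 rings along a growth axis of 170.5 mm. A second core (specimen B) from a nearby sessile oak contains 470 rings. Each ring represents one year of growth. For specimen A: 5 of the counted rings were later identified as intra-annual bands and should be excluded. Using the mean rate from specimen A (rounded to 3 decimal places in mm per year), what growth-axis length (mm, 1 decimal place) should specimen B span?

Specimen A: adjusted count: 664 − 5 = 659 rings.
A: Extension rate ≈ 170.5 / 659 = 0.259 mm/year.
B's length ≈ 0.259 × 470 = 121.7 mm.

121.7 mm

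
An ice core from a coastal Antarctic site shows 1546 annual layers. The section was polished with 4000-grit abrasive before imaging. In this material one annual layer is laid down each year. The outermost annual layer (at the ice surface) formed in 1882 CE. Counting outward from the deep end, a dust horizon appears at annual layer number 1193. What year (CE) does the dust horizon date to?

1529 CE

1546 − 1193 = 353 annual layers lie beyond the dust horizon toward the ice surface.
Counting back 353 years from 1882 CE places the dust horizon in 1882 − 353 = 1529 CE.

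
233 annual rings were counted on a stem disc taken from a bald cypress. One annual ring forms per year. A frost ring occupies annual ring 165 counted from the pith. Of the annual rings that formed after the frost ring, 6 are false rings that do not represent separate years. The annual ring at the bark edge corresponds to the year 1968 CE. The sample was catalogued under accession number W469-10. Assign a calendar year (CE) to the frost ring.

The frost ring sits at annual ring 165 from the pith, so 233 − 165 = 68 annual rings formed after it.
68 − 6 false = 62 true annual rings after the frost ring.
The annual ring at the bark edge is 1968 CE, so the frost ring dates to 1968 − 62 = 1906 CE.

1906 CE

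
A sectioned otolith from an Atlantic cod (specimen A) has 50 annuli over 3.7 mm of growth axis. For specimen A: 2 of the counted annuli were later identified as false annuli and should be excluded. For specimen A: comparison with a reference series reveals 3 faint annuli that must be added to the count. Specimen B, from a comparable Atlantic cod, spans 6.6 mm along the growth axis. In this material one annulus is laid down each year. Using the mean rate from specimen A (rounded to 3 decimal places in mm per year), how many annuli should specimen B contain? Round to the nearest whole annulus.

90 annuli

Specimen A: correcting the raw count gives 50 − 2 + 3 = 51 true annuli.
A: Mean rate = 3.7 mm / 51 years ≈ 0.073 mm/yr.
For B, 6.6 / 0.073 = 90.41 years ≈ 90 annuli.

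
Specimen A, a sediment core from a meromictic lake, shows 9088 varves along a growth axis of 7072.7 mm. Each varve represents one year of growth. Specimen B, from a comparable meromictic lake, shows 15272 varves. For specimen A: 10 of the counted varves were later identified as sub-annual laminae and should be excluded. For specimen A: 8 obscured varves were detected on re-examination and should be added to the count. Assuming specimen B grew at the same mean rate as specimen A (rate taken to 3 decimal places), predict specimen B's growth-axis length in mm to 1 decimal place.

Specimen A: after corrections the count is 9088 − 10 + 8 = 9086 varves.
A: Extension rate ≈ 7072.7 / 9086 = 0.778 mm per year.
B's length ≈ 0.778 × 15272 = 11881.6 mm.

11881.6 mm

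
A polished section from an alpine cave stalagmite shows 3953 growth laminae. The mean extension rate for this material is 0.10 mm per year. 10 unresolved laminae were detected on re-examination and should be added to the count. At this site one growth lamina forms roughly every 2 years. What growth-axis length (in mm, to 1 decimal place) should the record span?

792.6 mm

Correcting the raw count gives 3953 + 10 = 3963 true growth laminae.
Multiplying by 2 years per growth lamina: 3963 × 2 = 7926 years.
Length ≈ 0.10 × 7926 = 792.6 mm.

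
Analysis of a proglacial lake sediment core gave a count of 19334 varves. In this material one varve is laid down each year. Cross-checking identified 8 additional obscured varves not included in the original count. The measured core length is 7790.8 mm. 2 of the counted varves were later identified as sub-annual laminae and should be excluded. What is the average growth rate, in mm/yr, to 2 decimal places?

0.40 mm/yr

After corrections the count is 19334 − 2 + 8 = 19340 varves.
Mean rate = 7790.8 mm / 19340 years ≈ 0.40 mm/yr.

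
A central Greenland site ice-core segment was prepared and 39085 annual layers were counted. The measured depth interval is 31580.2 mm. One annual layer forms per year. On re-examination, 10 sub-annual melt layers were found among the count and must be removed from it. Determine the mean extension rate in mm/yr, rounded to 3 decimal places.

0.808 mm/yr

After corrections the count is 39085 − 10 = 39075 annual layers.
Extension rate ≈ 31580.2 / 39075 = 0.808 mm/yr.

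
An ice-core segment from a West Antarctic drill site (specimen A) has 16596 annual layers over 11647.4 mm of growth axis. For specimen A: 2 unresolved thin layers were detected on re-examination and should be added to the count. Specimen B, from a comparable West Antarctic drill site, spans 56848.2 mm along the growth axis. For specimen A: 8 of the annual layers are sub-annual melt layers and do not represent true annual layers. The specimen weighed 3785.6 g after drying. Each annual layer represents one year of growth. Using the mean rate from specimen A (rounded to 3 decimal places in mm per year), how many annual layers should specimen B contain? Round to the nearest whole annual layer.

Specimen A: adjusted count: 16596 − 8 + 2 = 16590 annual layers.
A: Extension rate ≈ 11647.4 / 16590 = 0.702 mm per year.
B spans 56848.2 / 0.702 = 80980.34 years ≈ 80980 annual layers.

80980 annual layers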